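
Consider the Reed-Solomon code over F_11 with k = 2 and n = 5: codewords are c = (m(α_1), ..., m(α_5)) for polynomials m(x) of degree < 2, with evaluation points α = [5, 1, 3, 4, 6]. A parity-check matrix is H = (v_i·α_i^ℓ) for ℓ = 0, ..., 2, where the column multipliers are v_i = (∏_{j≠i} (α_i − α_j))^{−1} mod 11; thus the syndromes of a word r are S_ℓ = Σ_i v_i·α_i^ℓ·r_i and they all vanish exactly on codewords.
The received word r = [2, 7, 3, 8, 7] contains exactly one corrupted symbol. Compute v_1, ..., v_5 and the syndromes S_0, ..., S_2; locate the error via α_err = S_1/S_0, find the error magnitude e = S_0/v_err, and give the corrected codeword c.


S = (8, 8, 8), error at position 2, error magnitude e = 3, c = [2, 4, 3, 8, 7].

Step 1: column multipliers v_i = (∏_{j≠i}(α_i − α_j))^{−1} mod 11.
  i = 1 (α = 5): (5−1)(5−3)(5−4)(5−6) = 4·2·1·(−1) = −8 ≡ 3, so v_1 = 3^{−1} = 4 (mod 11).
  i = 2 (α = 1): (1−5)(1−3)(1−4)(1−6) = (−4)·(−2)·(−3)·(−5) = 120 ≡ 10, so v_2 = 10^{−1} = 10 (mod 11).
  i = 3 (α = 3): (3−5)(3−1)(3−4)(3−6) = (−2)·2·(−1)·(−3) = −12 ≡ 10, so v_3 = 10^{−1} = 10 (mod 11).
  i = 4 (α = 4): (4−5)(4−1)(4−3)(4−6) = (−1)·3·1·(−2) = 6 ≡ 6, so v_4 = 6^{−1} = 2 (mod 11).
  i = 5 (α = 6): (6−5)(6−1)(6−3)(6−4) = 1·5·3·2 = 30 ≡ 8, so v_5 = 8^{−1} = 7 (mod 11).
  v = [4, 10, 10, 2, 7].
Step 2: syndromes of r = [2, 7, 3, 8, 7] (all sums mod 11).
  S_0 = Σ v_i r_i = 4·2 + 10·7 + 10·3 + 2·8 + 7·7 = 173 ≡ 8.
  S_1 = Σ v_i α_i r_i = 4·5·2 + 10·1·7 + 10·3·3 + 2·4·8 + 7·6·7 = 558 ≡ 8.
  α_i^2 mod 11 = [3, 1, 9, 5, 3].
  S_2 = Σ v_i α_i^2 r_i = 4·3·2 + 10·1·7 + 10·9·3 + 2·5·8 + 7·3·7 = 591 ≡ 8.
  S = (8, 8, 8) ≠ 0, so r is not a codeword (an error is present).
Step 3: locate the error. For a single error e at position i, S_ℓ = v_i·e·α_i^ℓ, so α_err = S_1/S_0.
  S_0^{−1} = 8^{−1} = 7 (mod 11), so α_err = 8·7 = 56 ≡ 1 = α_2. Error position i = 2.
  Consistency check: S_2/S_1 = 8·7 = 56 ≡ 1 = α_err ✓ (single-error assumption holds).
Step 4: error magnitude e = S_0/v_2 = S_0·∏_{j≠2}(α_2 − α_j) = 8·10 = 80 ≡ 3 (mod 11).
Step 5: correct position 2: c_2 = r_2 − e = 7 − 3 ≡ 4 (mod 11). Hence c = [2, 4, 3, 8, 7].
  Check: interpolating c through the α_i gives m(x) = 10 + 5·x (degree < 2) with m(α_i) = c_i for every i, so c is indeed a codeword.


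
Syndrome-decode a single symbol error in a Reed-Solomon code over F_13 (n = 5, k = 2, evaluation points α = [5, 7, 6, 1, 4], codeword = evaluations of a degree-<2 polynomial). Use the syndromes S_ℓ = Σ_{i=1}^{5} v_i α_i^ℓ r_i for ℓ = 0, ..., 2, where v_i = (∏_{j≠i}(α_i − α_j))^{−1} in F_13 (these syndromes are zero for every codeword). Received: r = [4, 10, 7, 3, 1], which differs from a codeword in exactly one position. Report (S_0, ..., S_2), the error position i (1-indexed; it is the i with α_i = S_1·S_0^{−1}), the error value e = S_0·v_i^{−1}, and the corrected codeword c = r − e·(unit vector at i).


S = (7, 7, 7), error at position 4, error magnitude e = 11, c = [4, 10, 7, 5, 1].

Step 1: column multipliers v_i = (∏_{j≠i}(α_i − α_j))^{−1} mod 13.
  i = 1 (α = 5): (5−7)(5−6)(5−1)(5−4) = (−2)·(−1)·4·1 = 8 ≡ 8, so v_1 = 8^{−1} = 5 (mod 13).
  i = 2 (α = 7): (7−5)(7−6)(7−1)(7−4) = 2·1·6·3 = 36 ≡ 10, so v_2 = 10^{−1} = 4 (mod 13).
  i = 3 (α = 6): (6−5)(6−7)(6−1)(6−4) = 1·(−1)·5·2 = −10 ≡ 3, so v_3 = 3^{−1} = 9 (mod 13).
  i = 4 (α = 1): (1−5)(1−7)(1−6)(1−4) = (−4)·(−6)·(−5)·(−3) = 360 ≡ 9, so v_4 = 9^{−1} = 3 (mod 13).
  i = 5 (α = 4): (4−5)(4−7)(4−6)(4−1) = (−1)·(−3)·(−2)·3 = −18 ≡ 8, so v_5 = 8^{−1} = 5 (mod 13).
  v = [5, 4, 9, 3, 5].
Step 2: syndromes of r = [4, 10, 7, 3, 1] (all sums mod 13).
  S_0 = Σ v_i r_i = 5·4 + 4·10 + 9·7 + 3·3 + 5·1 = 137 ≡ 7.
  S_1 = Σ v_i α_i r_i = 5·5·4 + 4·7·10 + 9·6·7 + 3·1·3 + 5·4·1 = 787 ≡ 7.
  α_i^2 mod 13 = [12, 10, 10, 1, 3].
  S_2 = Σ v_i α_i^2 r_i = 5·12·4 + 4·10·10 + 9·10·7 + 3·1·3 + 5·3·1 = 1294 ≡ 7.
  S = (7, 7, 7) ≠ 0, so r is not a codeword (an error is present).
Step 3: locate the error. For a single error e at position i, S_ℓ = v_i·e·α_i^ℓ, so α_err = S_1/S_0.
  S_0^{−1} = 7^{−1} = 2 (mod 13), so α_err = 7·2 = 14 ≡ 1 = α_4. Error position i = 4.
  Consistency check: S_2/S_1 = 7·2 = 14 ≡ 1 = α_err ✓ (single-error assumption holds).
Step 4: error magnitude e = S_0/v_4 = S_0·∏_{j≠4}(α_4 − α_j) = 7·9 = 63 ≡ 11 (mod 13).
Step 5: correct position 4: c_4 = r_4 − e = 3 − 11 ≡ 5 (mod 13). Hence c = [4, 10, 7, 5, 1].
  Check: interpolating c through the α_i gives m(x) = 2 + 3·x (degree < 2) with m(α_i) = c_i for every i, so c is indeed a codeword.


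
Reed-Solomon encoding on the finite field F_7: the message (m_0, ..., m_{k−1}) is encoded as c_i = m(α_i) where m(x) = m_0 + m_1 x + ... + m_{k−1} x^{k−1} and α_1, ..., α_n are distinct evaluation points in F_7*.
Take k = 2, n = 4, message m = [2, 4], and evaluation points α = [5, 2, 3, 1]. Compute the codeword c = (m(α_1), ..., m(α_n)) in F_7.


c = [1, 3, 0, 6]

Message polynomial: m(x) = 2 + 4·x (mod 7).
For each evaluation point α_i, compute m(α_i) mod 7:
  α_1 = 5: Horner steps 4 → 1, so m(5) = 1.
  α_2 = 2: Horner steps 4 → 3, so m(2) = 3.
  α_3 = 3: Horner steps 4 → 0, so m(3) = 0.
  α_4 = 1: Horner steps 4 → 6, so m(1) = 6.
Codeword c = [1, 3, 0, 6] ∈ F_7^4.


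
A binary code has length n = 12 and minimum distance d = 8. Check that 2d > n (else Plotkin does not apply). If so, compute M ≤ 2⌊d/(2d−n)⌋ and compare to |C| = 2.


Plotkin bound M ≤ 4; given |C| = 2 ≤ bound (satisfied).

Check applicability: 2d = 16, n = 12.
2d − n = 4 > 0, so Plotkin applies.
Compute d/(2d−n) = 8/4 ≈ 2.0000.
⌊d/(2d−n)⌋ = 2.
Plotkin bound: M ≤ 2·2 = 4.
Given |C| = 2, check: satisfied.
This |C| is below the Plotkin bound.


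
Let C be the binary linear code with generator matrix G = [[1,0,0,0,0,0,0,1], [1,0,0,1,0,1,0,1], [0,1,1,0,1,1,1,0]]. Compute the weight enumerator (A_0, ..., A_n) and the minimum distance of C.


Weight distribution: A_0 = 1, A_2 = 2, A_4 = 1, A_5 = 2, A_7 = 2. Minimum distance d = 2.

Enumerate all 2^3 = 8 messages m ∈ F_2^3.
For each, compute codeword c = mG in F_2^8, then tally its weight.
  m = 000 → c = 00000000, weight = 0.
  m = 100 → c = 10000001, weight = 2.
  m = 010 → c = 10010101, weight = 4.
  m = 110 → c = 00010100, weight = 2.
  m = 001 → c = 01101110, weight = 5.
  m = 101 → c = 11101111, weight = 7.
  m = 011 → c = 11111011, weight = 7.
  m = 111 → c = 01111010, weight = 5.
Tally weights:
  weight 0: 1 codewords.
  weight 2: 2 codewords.
  weight 4: 1 codewords.
  weight 5: 2 codewords.
  weight 7: 2 codewords.
Minimum distance d = smallest w > 0 with A_w > 0 = 2.
Sanity: Σ A_w = 8 = 2^3 = 8 ✓.


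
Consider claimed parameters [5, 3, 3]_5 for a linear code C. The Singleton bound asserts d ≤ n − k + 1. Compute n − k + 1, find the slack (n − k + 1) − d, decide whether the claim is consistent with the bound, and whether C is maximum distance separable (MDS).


Singleton RHS = n − k + 1 = 3, slack = 0, bound satisfied, MDS.

Singleton bound: d ≤ n − k + 1.
Here n = 5, k = 3, so n − k + 1 = 3.
Given d = 3, check d ≤ 3: YES.
Slack = (n − k + 1) − d = 0.
The code is MDS (slack = 0).
Description: the claimed parameters are [5, 3, 3]_5; such a code would be MDS (meets Singleton bound).


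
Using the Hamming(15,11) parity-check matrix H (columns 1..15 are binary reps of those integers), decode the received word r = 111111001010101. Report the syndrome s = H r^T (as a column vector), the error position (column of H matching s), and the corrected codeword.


s = (0, 1, 1, 1)^T, error position = 7, corrected codeword c = 111111101010101

Compute s = H r^T mod 2 one row at a time:
  s_1 = 0 + 1 + 0 + 1 + 0 + 1 + 0 + 1 = 4 ≡ 0 (mod 2).
  s_2 = 1 + 1 + 1 + 0 + 0 + 1 + 0 + 1 = 5 ≡ 1 (mod 2).
  s_3 = 1 + 1 + 1 + 0 + 0 + 1 + 0 + 1 = 5 ≡ 1 (mod 2).
  s_4 = 1 + 1 + 1 + 0 + 1 + 1 + 1 + 1 = 7 ≡ 1 (mod 2).
s = (0, 1, 1, 1)^T — this equals column 7 of H (binary 0111), so error is at position 7.
Correct: flip bit 7 of r = 111111001010101 to get c = 111111101010101.


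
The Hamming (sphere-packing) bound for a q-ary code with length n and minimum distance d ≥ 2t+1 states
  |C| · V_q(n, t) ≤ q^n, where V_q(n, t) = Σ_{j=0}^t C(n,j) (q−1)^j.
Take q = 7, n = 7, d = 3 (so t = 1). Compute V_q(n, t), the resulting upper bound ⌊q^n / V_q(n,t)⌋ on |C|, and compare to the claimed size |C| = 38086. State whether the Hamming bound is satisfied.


V_q(n, t) = 43, q^n = 823543, Hamming bound = 19152, |C| = 38086 > bound (violated).

Step 1: Compute V_q(n, t) = Σ_{j=0}^1 C(n, j) (q−1)^j.
  j = 0: C(7,0)·(6)^0 = 1·1 = 1.
  j = 1: C(7,1)·(6)^1 = 7·6 = 42.
  V_q(n, t) = 1 + 42 = 43.
Step 2: q^n = 7^7 = 823543.
Step 3: Hamming bound ⌊q^n / V_q(n,t)⌋ = ⌊823543/43⌋ = 19152.
Step 4: Compare |C| = 38086 to 19152: violated.
The claimed |C| lies above the Hamming bound, so no 7-ary code of length 7 with d ≥ 3 can have 38086 codewords.


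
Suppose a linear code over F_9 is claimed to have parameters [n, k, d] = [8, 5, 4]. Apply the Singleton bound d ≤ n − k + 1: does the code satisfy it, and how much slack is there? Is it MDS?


Singleton RHS = n − k + 1 = 4, slack = 0, bound satisfied, MDS.

Singleton bound: d ≤ n − k + 1.
Here n = 8, k = 5, so n − k + 1 = 4.
Given d = 4, check d ≤ 4: YES.
Slack = (n − k + 1) − d = 0.
The code is MDS (slack = 0).
Description: the claimed parameters are [8, 5, 4]_9; such a code would be MDS (meets Singleton bound).


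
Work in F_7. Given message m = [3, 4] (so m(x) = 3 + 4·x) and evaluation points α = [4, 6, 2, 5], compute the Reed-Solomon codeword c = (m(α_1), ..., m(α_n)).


c = [5, 6, 4, 2]

Message polynomial: m(x) = 3 + 4·x (mod 7).
For each evaluation point α_i, compute m(α_i) mod 7:
  α_1 = 4: Horner steps 4 → 5, so m(4) = 5.
  α_2 = 6: Horner steps 4 → 6, so m(6) = 6.
  α_3 = 2: Horner steps 4 → 4, so m(2) = 4.
  α_4 = 5: Horner steps 4 → 2, so m(5) = 2.
Codeword c = [5, 6, 4, 2] ∈ F_7^4.


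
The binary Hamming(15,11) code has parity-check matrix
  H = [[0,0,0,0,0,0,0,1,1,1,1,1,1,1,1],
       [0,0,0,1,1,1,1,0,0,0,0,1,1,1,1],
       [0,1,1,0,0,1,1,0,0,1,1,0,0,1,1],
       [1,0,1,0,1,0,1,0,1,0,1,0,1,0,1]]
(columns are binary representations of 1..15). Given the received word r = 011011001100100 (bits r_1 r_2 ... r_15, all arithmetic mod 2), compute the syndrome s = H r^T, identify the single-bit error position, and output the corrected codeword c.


s = (1, 1, 0, 0)^T, error position = 12, corrected codeword c = 011011001101100

Compute s = H r^T mod 2 one row at a time:
  s_1 = 0 + 1 + 1 + 0 + 0 + 1 + 0 + 0 = 3 ≡ 1 (mod 2).
  s_2 = 0 + 1 + 1 + 0 + 0 + 1 + 0 + 0 = 3 ≡ 1 (mod 2).
  s_3 = 1 + 1 + 1 + 0 + 1 + 0 + 0 + 0 = 4 ≡ 0 (mod 2).
  s_4 = 0 + 1 + 1 + 0 + 1 + 0 + 1 + 0 = 4 ≡ 0 (mod 2).
s = (1, 1, 0, 0)^T — this equals column 12 of H (binary 1100), so error is at position 12.
Correct: flip bit 12 of r = 011011001100100 to get c = 011011001101100.


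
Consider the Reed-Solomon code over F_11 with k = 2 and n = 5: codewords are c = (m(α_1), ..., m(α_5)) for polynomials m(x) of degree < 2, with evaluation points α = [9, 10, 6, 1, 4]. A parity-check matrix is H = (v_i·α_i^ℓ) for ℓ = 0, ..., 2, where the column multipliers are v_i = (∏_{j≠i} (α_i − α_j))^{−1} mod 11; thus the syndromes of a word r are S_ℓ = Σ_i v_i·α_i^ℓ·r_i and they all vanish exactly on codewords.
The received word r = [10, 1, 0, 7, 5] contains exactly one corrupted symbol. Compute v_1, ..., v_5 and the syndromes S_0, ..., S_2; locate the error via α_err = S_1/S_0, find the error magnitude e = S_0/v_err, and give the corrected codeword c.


S = (1, 9, 4), error at position 1, error magnitude e = 1, c = [9, 1, 0, 7, 5].

Step 1: column multipliers v_i = (∏_{j≠i}(α_i − α_j))^{−1} mod 11.
  i = 1 (α = 9): (9−10)(9−6)(9−1)(9−4) = (−1)·3·8·5 = −120 ≡ 1, so v_1 = 1^{−1} = 1 (mod 11).
  i = 2 (α = 10): (10−9)(10−6)(10−1)(10−4) = 1·4·9·6 = 216 ≡ 7, so v_2 = 7^{−1} = 8 (mod 11).
  i = 3 (α = 6): (6−9)(6−10)(6−1)(6−4) = (−3)·(−4)·5·2 = 120 ≡ 10, so v_3 = 10^{−1} = 10 (mod 11).
  i = 4 (α = 1): (1−9)(1−10)(1−6)(1−4) = (−8)·(−9)·(−5)·(−3) = 1080 ≡ 2, so v_4 = 2^{−1} = 6 (mod 11).
  i = 5 (α = 4): (4−9)(4−10)(4−6)(4−1) = (−5)·(−6)·(−2)·3 = −180 ≡ 7, so v_5 = 7^{−1} = 8 (mod 11).
  v = [1, 8, 10, 6, 8].
Step 2: syndromes of r = [10, 1, 0, 7, 5] (all sums mod 11).
  S_0 = Σ v_i r_i = 1·10 + 8·1 + 10·0 + 6·7 + 8·5 = 100 ≡ 1.
  S_1 = Σ v_i α_i r_i = 1·9·10 + 8·10·1 + 10·6·0 + 6·1·7 + 8·4·5 = 372 ≡ 9.
  α_i^2 mod 11 = [4, 1, 3, 1, 5].
  S_2 = Σ v_i α_i^2 r_i = 1·4·10 + 8·1·1 + 10·3·0 + 6·1·7 + 8·5·5 = 290 ≡ 4.
  S = (1, 9, 4) ≠ 0, so r is not a codeword (an error is present).
Step 3: locate the error. For a single error e at position i, S_ℓ = v_i·e·α_i^ℓ, so α_err = S_1/S_0.
  S_0^{−1} = 1^{−1} = 1 (mod 11), so α_err = 9·1 = 9 ≡ 9 = α_1. Error position i = 1.
  Consistency check: S_2/S_1 = 4·5 = 20 ≡ 9 = α_err ✓ (single-error assumption holds).
Step 4: error magnitude e = S_0/v_1 = S_0·∏_{j≠1}(α_1 − α_j) = 1·1 = 1 ≡ 1 (mod 11).
Step 5: correct position 1: c_1 = r_1 − e = 10 − 1 ≡ 9 (mod 11). Hence c = [9, 1, 0, 7, 5].
  Check: interpolating c through the α_i gives m(x) = 4 + 3·x (degree < 2) with m(α_i) = c_i for every i, so c is indeed a codeword.


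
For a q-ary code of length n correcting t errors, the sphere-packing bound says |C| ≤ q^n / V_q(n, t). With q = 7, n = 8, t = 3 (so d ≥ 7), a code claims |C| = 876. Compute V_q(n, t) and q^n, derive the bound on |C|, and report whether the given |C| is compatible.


V_q(n, t) = 13153, q^n = 5764801, Hamming bound = 438, |C| = 876 > bound (violated).

Step 1: Compute V_q(n, t) = Σ_{j=0}^3 C(n, j) (q−1)^j.
  j = 0: C(8,0)·(6)^0 = 1·1 = 1.
  j = 1: C(8,1)·(6)^1 = 8·6 = 48.
  j = 2: C(8,2)·(6)^2 = 28·36 = 1008.
  j = 3: C(8,3)·(6)^3 = 56·216 = 12096.
  V_q(n, t) = 1 + 48 + 1008 + 12096 = 13153.
Step 2: q^n = 7^8 = 5764801.
Step 3: Hamming bound ⌊q^n / V_q(n,t)⌋ = ⌊5764801/13153⌋ = 438.
Step 4: Compare |C| = 876 to 438: violated.
The claimed |C| lies above the Hamming bound, so no 7-ary code of length 8 with d ≥ 7 can have 876 codewords.


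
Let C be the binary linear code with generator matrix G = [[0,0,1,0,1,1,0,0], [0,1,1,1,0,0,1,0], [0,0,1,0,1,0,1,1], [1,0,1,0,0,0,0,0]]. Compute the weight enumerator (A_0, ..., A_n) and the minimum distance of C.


Weight distribution: A_0 = 1, A_2 = 1, A_3 = 3, A_4 = 5, A_5 = 4, A_6 = 1, A_7 = 1. Minimum distance d = 2.

Enumerate all 2^4 = 16 messages m ∈ F_2^4.
For each, compute codeword c = mG in F_2^8, then tally its weight.
  m = 0000 → c = 00000000, weight = 0.
  m = 1000 → c = 00101100, weight = 3.
  m = 0100 → c = 01110010, weight = 4.
  m = 1100 → c = 01011110, weight = 5.
  m = 0010 → c = 00101011, weight = 4.
  m = 1010 → c = 00000111, weight = 3.
  m = 0110 → c = 01011001, weight = 4.
  m = 1110 → c = 01110101, weight = 5.
  m = 0001 → c = 10100000, weight = 2.
  m = 1001 → c = 10001100, weight = 3.
  m = 0101 → c = 11010010, weight = 4.
  m = 1101 → c = 11111110, weight = 7.
  m = 0011 → c = 10001011, weight = 4.
  m = 1011 → c = 10100111, weight = 5.
  m = 0111 → c = 11111001, weight = 6.
  m = 1111 → c = 11010101, weight = 5.
Tally weights:
  weight 0: 1 codewords.
  weight 2: 1 codewords.
  weight 3: 3 codewords.
  weight 4: 5 codewords.
  weight 5: 4 codewords.
  weight 6: 1 codewords.
  weight 7: 1 codewords.
Minimum distance d = smallest w > 0 with A_w > 0 = 2.
Sanity: Σ A_w = 16 = 2^4 = 16 ✓.


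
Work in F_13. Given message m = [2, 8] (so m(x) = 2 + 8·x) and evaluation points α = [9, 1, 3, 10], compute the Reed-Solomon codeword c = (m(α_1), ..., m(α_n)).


c = [9, 10, 0, 4]

Message polynomial: m(x) = 2 + 8·x (mod 13).
For each evaluation point α_i, compute m(α_i) mod 13:
  α_1 = 9: Horner steps 8 → 9, so m(9) = 9.
  α_2 = 1: Horner steps 8 → 10, so m(1) = 10.
  α_3 = 3: Horner steps 8 → 0, so m(3) = 0.
  α_4 = 10: Horner steps 8 → 4, so m(10) = 4.
Codeword c = [9, 10, 0, 4] ∈ F_13^4.


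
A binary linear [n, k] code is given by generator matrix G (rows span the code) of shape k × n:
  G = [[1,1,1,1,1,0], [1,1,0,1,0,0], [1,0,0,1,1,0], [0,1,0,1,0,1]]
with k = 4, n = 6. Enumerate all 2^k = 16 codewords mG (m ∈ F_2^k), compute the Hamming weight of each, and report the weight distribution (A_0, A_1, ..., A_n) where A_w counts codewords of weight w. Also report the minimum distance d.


Weight distribution: A_0 = 1, A_2 = 4, A_3 = 6, A_4 = 3, A_5 = 2. Minimum distance d = 2.

Enumerate all 2^4 = 16 messages m ∈ F_2^4.
For each, compute codeword c = mG in F_2^6, then tally its weight.
  m = 0000 → c = 000000, weight = 0.
  m = 1000 → c = 111110, weight = 5.
  m = 0100 → c = 110100, weight = 3.
  m = 1100 → c = 001010, weight = 2.
  m = 0010 → c = 100110, weight = 3.
  m = 1010 → c = 011000, weight = 2.
  m = 0110 → c = 010010, weight = 2.
  m = 1110 → c = 101100, weight = 3.
  m = 0001 → c = 010101, weight = 3.
  m = 1001 → c = 101011, weight = 4.
  m = 0101 → c = 100001, weight = 2.
  m = 1101 → c = 011111, weight = 5.
  m = 0011 → c = 110011, weight = 4.
  m = 1011 → c = 001101, weight = 3.
  m = 0111 → c = 000111, weight = 3.
  m = 1111 → c = 111001, weight = 4.
Tally weights:
  weight 0: 1 codewords.
  weight 2: 4 codewords.
  weight 3: 6 codewords.
  weight 4: 3 codewords.
  weight 5: 2 codewords.
Minimum distance d = smallest w > 0 with A_w > 0 = 2.
Sanity: Σ A_w = 16 = 2^4 = 16 ✓.


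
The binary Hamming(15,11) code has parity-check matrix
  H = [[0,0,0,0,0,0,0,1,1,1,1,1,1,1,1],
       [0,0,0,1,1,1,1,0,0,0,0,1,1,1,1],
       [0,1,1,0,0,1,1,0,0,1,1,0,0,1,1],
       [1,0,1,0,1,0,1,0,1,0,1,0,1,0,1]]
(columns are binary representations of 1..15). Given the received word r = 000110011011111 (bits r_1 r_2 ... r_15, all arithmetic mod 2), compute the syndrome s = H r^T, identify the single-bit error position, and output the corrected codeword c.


s = (1, 0, 1, 1)^T, error position = 11, corrected codeword c = 000110011001111

Compute s = H r^T mod 2 one row at a time:
  s_1 = 1 + 1 + 0 + 1 + 1 + 1 + 1 + 1 = 7 ≡ 1 (mod 2).
  s_2 = 1 + 1 + 0 + 0 + 1 + 1 + 1 + 1 = 6 ≡ 0 (mod 2).
  s_3 = 0 + 0 + 0 + 0 + 0 + 1 + 1 + 1 = 3 ≡ 1 (mod 2).
  s_4 = 0 + 0 + 1 + 0 + 1 + 1 + 1 + 1 = 5 ≡ 1 (mod 2).
s = (1, 0, 1, 1)^T — this equals column 11 of H (binary 1011), so error is at position 11.
Correct: flip bit 11 of r = 000110011011111 to get c = 000110011001111.


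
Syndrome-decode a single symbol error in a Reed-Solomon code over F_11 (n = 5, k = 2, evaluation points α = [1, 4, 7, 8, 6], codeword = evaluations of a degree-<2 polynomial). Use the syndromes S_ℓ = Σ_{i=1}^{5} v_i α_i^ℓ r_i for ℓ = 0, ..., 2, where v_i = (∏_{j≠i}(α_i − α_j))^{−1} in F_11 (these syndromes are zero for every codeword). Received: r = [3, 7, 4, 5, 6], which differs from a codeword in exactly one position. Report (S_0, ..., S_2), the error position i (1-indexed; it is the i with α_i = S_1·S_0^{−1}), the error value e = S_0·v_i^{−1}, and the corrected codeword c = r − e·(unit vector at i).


S = (1, 7, 5), error at position 3, error magnitude e = 4, c = [3, 7, 0, 5, 6].

Step 1: column multipliers v_i = (∏_{j≠i}(α_i − α_j))^{−1} mod 11.
  i = 1 (α = 1): (1−4)(1−7)(1−8)(1−6) = (−3)·(−6)·(−7)·(−5) = 630 ≡ 3, so v_1 = 3^{−1} = 4 (mod 11).
  i = 2 (α = 4): (4−1)(4−7)(4−8)(4−6) = 3·(−3)·(−4)·(−2) = −72 ≡ 5, so v_2 = 5^{−1} = 9 (mod 11).
  i = 3 (α = 7): (7−1)(7−4)(7−8)(7−6) = 6·3·(−1)·1 = −18 ≡ 4, so v_3 = 4^{−1} = 3 (mod 11).
  i = 4 (α = 8): (8−1)(8−4)(8−7)(8−6) = 7·4·1·2 = 56 ≡ 1, so v_4 = 1^{−1} = 1 (mod 11).
  i = 5 (α = 6): (6−1)(6−4)(6−7)(6−8) = 5·2·(−1)·(−2) = 20 ≡ 9, so v_5 = 9^{−1} = 5 (mod 11).
  v = [4, 9, 3, 1, 5].
Step 2: syndromes of r = [3, 7, 4, 5, 6] (all sums mod 11).
  S_0 = Σ v_i r_i = 4·3 + 9·7 + 3·4 + 1·5 + 5·6 = 122 ≡ 1.
  S_1 = Σ v_i α_i r_i = 4·1·3 + 9·4·7 + 3·7·4 + 1·8·5 + 5·6·6 = 568 ≡ 7.
  α_i^2 mod 11 = [1, 5, 5, 9, 3].
  S_2 = Σ v_i α_i^2 r_i = 4·1·3 + 9·5·7 + 3·5·4 + 1·9·5 + 5·3·6 = 522 ≡ 5.
  S = (1, 7, 5) ≠ 0, so r is not a codeword (an error is present).
Step 3: locate the error. For a single error e at position i, S_ℓ = v_i·e·α_i^ℓ, so α_err = S_1/S_0.
  S_0^{−1} = 1^{−1} = 1 (mod 11), so α_err = 7·1 = 7 ≡ 7 = α_3. Error position i = 3.
  Consistency check: S_2/S_1 = 5·8 = 40 ≡ 7 = α_err ✓ (single-error assumption holds).
Step 4: error magnitude e = S_0/v_3 = S_0·∏_{j≠3}(α_3 − α_j) = 1·4 = 4 ≡ 4 (mod 11).
Step 5: correct position 3: c_3 = r_3 − e = 4 − 4 ≡ 0 (mod 11). Hence c = [3, 7, 0, 5, 6].
  Check: interpolating c through the α_i gives m(x) = 9 + 5·x (degree < 2) with m(α_i) = c_i for every i, so c is indeed a codeword.


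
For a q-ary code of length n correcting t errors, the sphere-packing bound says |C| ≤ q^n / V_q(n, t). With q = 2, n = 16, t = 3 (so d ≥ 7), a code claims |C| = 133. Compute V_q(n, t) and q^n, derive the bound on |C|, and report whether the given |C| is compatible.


V_q(n, t) = 697, q^n = 65536, Hamming bound = 94, |C| = 133 > bound (violated).

Step 1: Compute V_q(n, t) = Σ_{j=0}^3 C(n, j) (q−1)^j.
  j = 0: C(16,0)·(1)^0 = 1·1 = 1.
  j = 1: C(16,1)·(1)^1 = 16·1 = 16.
  j = 2: C(16,2)·(1)^2 = 120·1 = 120.
  j = 3: C(16,3)·(1)^3 = 560·1 = 560.
  V_q(n, t) = 1 + 16 + 120 + 560 = 697.
Step 2: q^n = 2^16 = 65536.
Step 3: Hamming bound ⌊q^n / V_q(n,t)⌋ = ⌊65536/697⌋ = 94.
Step 4: Compare |C| = 133 to 94: violated.
The claimed |C| lies above the Hamming bound, so no 2-ary code of length 16 with d ≥ 7 can have 133 codewords.


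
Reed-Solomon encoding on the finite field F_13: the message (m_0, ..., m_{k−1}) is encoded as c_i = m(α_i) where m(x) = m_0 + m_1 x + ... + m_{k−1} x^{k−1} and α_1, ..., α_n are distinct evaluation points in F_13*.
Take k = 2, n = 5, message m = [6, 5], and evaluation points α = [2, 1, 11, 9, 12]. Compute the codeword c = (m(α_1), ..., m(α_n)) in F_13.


c = [3, 11, 9, 12, 1]

Message polynomial: m(x) = 6 + 5·x (mod 13).
For each evaluation point α_i, compute m(α_i) mod 13:
  α_1 = 2: Horner steps 5 → 3, so m(2) = 3.
  α_2 = 1: Horner steps 5 → 11, so m(1) = 11.
  α_3 = 11: Horner steps 5 → 9, so m(11) = 9.
  α_4 = 9: Horner steps 5 → 12, so m(9) = 12.
  α_5 = 12: Horner steps 5 → 1, so m(12) = 1.
Codeword c = [3, 11, 9, 12, 1] ∈ F_13^5.


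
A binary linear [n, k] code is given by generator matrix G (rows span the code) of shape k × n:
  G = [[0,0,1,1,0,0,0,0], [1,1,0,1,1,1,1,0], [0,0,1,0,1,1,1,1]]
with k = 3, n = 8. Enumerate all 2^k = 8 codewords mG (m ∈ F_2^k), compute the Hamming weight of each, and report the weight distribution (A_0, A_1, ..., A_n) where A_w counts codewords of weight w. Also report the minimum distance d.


Weight distribution: A_0 = 1, A_2 = 1, A_3 = 1, A_5 = 3, A_6 = 2. Minimum distance d = 2.

Enumerate all 2^3 = 8 messages m ∈ F_2^3.
For each, compute codeword c = mG in F_2^8, then tally its weight.
  m = 000 → c = 00000000, weight = 0.
  m = 100 → c = 00110000, weight = 2.
  m = 010 → c = 11011110, weight = 6.
  m = 110 → c = 11101110, weight = 6.
  m = 001 → c = 00101111, weight = 5.
  m = 101 → c = 00011111, weight = 5.
  m = 011 → c = 11110001, weight = 5.
  m = 111 → c = 11000001, weight = 3.
Tally weights:
  weight 0: 1 codewords.
  weight 2: 1 codewords.
  weight 3: 1 codewords.
  weight 5: 3 codewords.
  weight 6: 2 codewords.
Minimum distance d = smallest w > 0 with A_w > 0 = 2.
Sanity: Σ A_w = 8 = 2^3 = 8 ✓.


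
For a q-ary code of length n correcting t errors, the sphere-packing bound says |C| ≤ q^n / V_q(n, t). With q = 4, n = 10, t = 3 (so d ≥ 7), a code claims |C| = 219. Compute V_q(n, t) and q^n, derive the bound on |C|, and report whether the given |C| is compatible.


V_q(n, t) = 3676, q^n = 1048576, Hamming bound = 285, |C| = 219 ≤ bound (satisfied).

Step 1: Compute V_q(n, t) = Σ_{j=0}^3 C(n, j) (q−1)^j.
  j = 0: C(10,0)·(3)^0 = 1·1 = 1.
  j = 1: C(10,1)·(3)^1 = 10·3 = 30.
  j = 2: C(10,2)·(3)^2 = 45·9 = 405.
  j = 3: C(10,3)·(3)^3 = 120·27 = 3240.
  V_q(n, t) = 1 + 30 + 405 + 3240 = 3676.
Step 2: q^n = 4^10 = 1048576.
Step 3: Hamming bound ⌊q^n / V_q(n,t)⌋ = ⌊1048576/3676⌋ = 285.
Step 4: Compare |C| = 219 to 285: satisfied.
The claimed |C| lies below the Hamming bound.


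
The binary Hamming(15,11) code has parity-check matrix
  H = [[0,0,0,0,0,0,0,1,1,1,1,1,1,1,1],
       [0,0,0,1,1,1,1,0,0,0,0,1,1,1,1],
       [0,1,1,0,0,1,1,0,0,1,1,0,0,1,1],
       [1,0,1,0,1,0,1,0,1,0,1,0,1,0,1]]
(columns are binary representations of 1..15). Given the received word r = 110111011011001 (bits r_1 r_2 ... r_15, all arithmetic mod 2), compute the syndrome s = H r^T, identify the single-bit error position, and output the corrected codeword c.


s = (1, 1, 0, 1)^T, error position = 13, corrected codeword c = 110111011011101

Compute s = H r^T mod 2 one row at a time:
  s_1 = 1 + 1 + 0 + 1 + 1 + 0 + 0 + 1 = 5 ≡ 1 (mod 2).
  s_2 = 1 + 1 + 1 + 0 + 1 + 0 + 0 + 1 = 5 ≡ 1 (mod 2).
  s_3 = 1 + 0 + 1 + 0 + 0 + 1 + 0 + 1 = 4 ≡ 0 (mod 2).
  s_4 = 1 + 0 + 1 + 0 + 1 + 1 + 0 + 1 = 5 ≡ 1 (mod 2).
s = (1, 1, 0, 1)^T — this equals column 13 of H (binary 1101), so error is at position 13.
Correct: flip bit 13 of r = 110111011011001 to get c = 110111011011101.


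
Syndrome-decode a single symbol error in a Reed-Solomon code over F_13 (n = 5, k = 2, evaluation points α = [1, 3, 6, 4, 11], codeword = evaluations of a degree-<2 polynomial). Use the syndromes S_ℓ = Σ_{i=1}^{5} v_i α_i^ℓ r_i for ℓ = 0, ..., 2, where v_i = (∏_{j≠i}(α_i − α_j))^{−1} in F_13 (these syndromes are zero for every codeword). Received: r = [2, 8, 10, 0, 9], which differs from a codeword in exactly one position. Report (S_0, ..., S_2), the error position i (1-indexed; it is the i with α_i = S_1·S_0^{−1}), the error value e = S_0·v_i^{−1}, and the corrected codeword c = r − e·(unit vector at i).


S = (4, 4, 4), error at position 1, error magnitude e = 4, c = [11, 8, 10, 0, 9].

Step 1: column multipliers v_i = (∏_{j≠i}(α_i − α_j))^{−1} mod 13.
  i = 1 (α = 1): (1−3)(1−6)(1−4)(1−11) = (−2)·(−5)·(−3)·(−10) = 300 ≡ 1, so v_1 = 1^{−1} = 1 (mod 13).
  i = 2 (α = 3): (3−1)(3−6)(3−4)(3−11) = 2·(−3)·(−1)·(−8) = −48 ≡ 4, so v_2 = 4^{−1} = 10 (mod 13).
  i = 3 (α = 6): (6−1)(6−3)(6−4)(6−11) = 5·3·2·(−5) = −150 ≡ 6, so v_3 = 6^{−1} = 11 (mod 13).
  i = 4 (α = 4): (4−1)(4−3)(4−6)(4−11) = 3·1·(−2)·(−7) = 42 ≡ 3, so v_4 = 3^{−1} = 9 (mod 13).
  i = 5 (α = 11): (11−1)(11−3)(11−6)(11−4) = 10·8·5·7 = 2800 ≡ 5, so v_5 = 5^{−1} = 8 (mod 13).
  v = [1, 10, 11, 9, 8].
Step 2: syndromes of r = [2, 8, 10, 0, 9] (all sums mod 13).
  S_0 = Σ v_i r_i = 1·2 + 10·8 + 11·10 + 9·0 + 8·9 = 264 ≡ 4.
  S_1 = Σ v_i α_i r_i = 1·1·2 + 10·3·8 + 11·6·10 + 9·4·0 + 8·11·9 = 1694 ≡ 4.
  α_i^2 mod 13 = [1, 9, 10, 3, 4].
  S_2 = Σ v_i α_i^2 r_i = 1·1·2 + 10·9·8 + 11·10·10 + 9·3·0 + 8·4·9 = 2110 ≡ 4.
  S = (4, 4, 4) ≠ 0, so r is not a codeword (an error is present).
Step 3: locate the error. For a single error e at position i, S_ℓ = v_i·e·α_i^ℓ, so α_err = S_1/S_0.
  S_0^{−1} = 4^{−1} = 10 (mod 13), so α_err = 4·10 = 40 ≡ 1 = α_1. Error position i = 1.
  Consistency check: S_2/S_1 = 4·10 = 40 ≡ 1 = α_err ✓ (single-error assumption holds).
Step 4: error magnitude e = S_0/v_1 = S_0·∏_{j≠1}(α_1 − α_j) = 4·1 = 4 ≡ 4 (mod 13).
Step 5: correct position 1: c_1 = r_1 − e = 2 − 4 ≡ 11 (mod 13). Hence c = [11, 8, 10, 0, 9].
  Check: interpolating c through the α_i gives m(x) = 6 + 5·x (degree < 2) with m(α_i) = c_i for every i, so c is indeed a codeword.


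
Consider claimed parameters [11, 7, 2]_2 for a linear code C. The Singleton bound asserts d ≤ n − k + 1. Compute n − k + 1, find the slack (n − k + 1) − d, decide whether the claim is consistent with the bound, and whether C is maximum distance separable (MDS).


Singleton RHS = n − k + 1 = 5, slack = 3, bound satisfied, not MDS.

Singleton bound: d ≤ n − k + 1.
Here n = 11, k = 7, so n − k + 1 = 5.
Given d = 2, check d ≤ 5: YES.
Slack = (n − k + 1) − d = 3.
The code is NOT MDS (slack = 3 > 0).
Description: the claimed parameters are [11, 7, 2]_2; such a code would be non-MDS.


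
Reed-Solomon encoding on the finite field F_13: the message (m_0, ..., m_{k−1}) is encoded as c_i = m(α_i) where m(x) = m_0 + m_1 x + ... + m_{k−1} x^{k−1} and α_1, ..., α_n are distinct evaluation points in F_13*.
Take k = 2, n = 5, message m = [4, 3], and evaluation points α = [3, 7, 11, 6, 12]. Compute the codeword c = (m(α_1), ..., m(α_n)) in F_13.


c = [0, 12, 11, 9, 1]

Message polynomial: m(x) = 4 + 3·x (mod 13).
For each evaluation point α_i, compute m(α_i) mod 13:
  α_1 = 3: Horner steps 3 → 0, so m(3) = 0.
  α_2 = 7: Horner steps 3 → 12, so m(7) = 12.
  α_3 = 11: Horner steps 3 → 11, so m(11) = 11.
  α_4 = 6: Horner steps 3 → 9, so m(6) = 9.
  α_5 = 12: Horner steps 3 → 1, so m(12) = 1.
Codeword c = [0, 12, 11, 9, 1] ∈ F_13^5.


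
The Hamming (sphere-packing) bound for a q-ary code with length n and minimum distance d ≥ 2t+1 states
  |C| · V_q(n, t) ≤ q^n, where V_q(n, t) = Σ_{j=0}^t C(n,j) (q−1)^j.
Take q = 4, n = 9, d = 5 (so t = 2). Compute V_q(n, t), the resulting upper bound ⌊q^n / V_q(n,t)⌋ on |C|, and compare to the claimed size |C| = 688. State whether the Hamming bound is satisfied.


V_q(n, t) = 352, q^n = 262144, Hamming bound = 744, |C| = 688 ≤ bound (satisfied).

Step 1: Compute V_q(n, t) = Σ_{j=0}^2 C(n, j) (q−1)^j.
  j = 0: C(9,0)·(3)^0 = 1·1 = 1.
  j = 1: C(9,1)·(3)^1 = 9·3 = 27.
  j = 2: C(9,2)·(3)^2 = 36·9 = 324.
  V_q(n, t) = 1 + 27 + 324 = 352.
Step 2: q^n = 4^9 = 262144.
Step 3: Hamming bound ⌊q^n / V_q(n,t)⌋ = ⌊262144/352⌋ = 744.
Step 4: Compare |C| = 688 to 744: satisfied.
The claimed |C| lies below the Hamming bound.


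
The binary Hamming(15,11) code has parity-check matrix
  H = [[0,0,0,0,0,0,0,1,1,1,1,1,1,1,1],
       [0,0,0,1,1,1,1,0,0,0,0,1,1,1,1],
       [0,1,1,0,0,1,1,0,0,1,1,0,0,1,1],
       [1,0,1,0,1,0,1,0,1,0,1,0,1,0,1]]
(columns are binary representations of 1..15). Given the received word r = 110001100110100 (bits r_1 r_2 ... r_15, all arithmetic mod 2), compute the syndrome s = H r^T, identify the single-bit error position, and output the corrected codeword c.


s = (1, 1, 1, 0)^T, error position = 14, corrected codeword c = 110001100110110

Compute s = H r^T mod 2 one row at a time:
  s_1 = 0 + 0 + 1 + 1 + 0 + 1 + 0 + 0 = 3 ≡ 1 (mod 2).
  s_2 = 0 + 0 + 1 + 1 + 0 + 1 + 0 + 0 = 3 ≡ 1 (mod 2).
  s_3 = 1 + 0 + 1 + 1 + 1 + 1 + 0 + 0 = 5 ≡ 1 (mod 2).
  s_4 = 1 + 0 + 0 + 1 + 0 + 1 + 1 + 0 = 4 ≡ 0 (mod 2).
s = (1, 1, 1, 0)^T — this equals column 14 of H (binary 1110), so error is at position 14.
Correct: flip bit 14 of r = 110001100110100 to get c = 110001100110110.


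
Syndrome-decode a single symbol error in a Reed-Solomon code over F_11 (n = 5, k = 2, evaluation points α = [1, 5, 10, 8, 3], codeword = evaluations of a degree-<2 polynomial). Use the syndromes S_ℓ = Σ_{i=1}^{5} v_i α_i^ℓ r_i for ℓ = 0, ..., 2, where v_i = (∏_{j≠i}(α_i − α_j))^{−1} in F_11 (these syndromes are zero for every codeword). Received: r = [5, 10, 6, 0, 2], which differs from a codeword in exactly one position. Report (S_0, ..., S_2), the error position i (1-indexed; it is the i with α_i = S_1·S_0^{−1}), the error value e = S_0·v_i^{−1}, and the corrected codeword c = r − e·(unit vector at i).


S = (3, 8, 3), error at position 3, error magnitude e = 9, c = [5, 10, 8, 0, 2].

Step 1: column multipliers v_i = (∏_{j≠i}(α_i − α_j))^{−1} mod 11.
  i = 1 (α = 1): (1−5)(1−10)(1−8)(1−3) = (−4)·(−9)·(−7)·(−2) = 504 ≡ 9, so v_1 = 9^{−1} = 5 (mod 11).
  i = 2 (α = 5): (5−1)(5−10)(5−8)(5−3) = 4·(−5)·(−3)·2 = 120 ≡ 10, so v_2 = 10^{−1} = 10 (mod 11).
  i = 3 (α = 10): (10−1)(10−5)(10−8)(10−3) = 9·5·2·7 = 630 ≡ 3, so v_3 = 3^{−1} = 4 (mod 11).
  i = 4 (α = 8): (8−1)(8−5)(8−10)(8−3) = 7·3·(−2)·5 = −210 ≡ 10, so v_4 = 10^{−1} = 10 (mod 11).
  i = 5 (α = 3): (3−1)(3−5)(3−10)(3−8) = 2·(−2)·(−7)·(−5) = −140 ≡ 3, so v_5 = 3^{−1} = 4 (mod 11).
  v = [5, 10, 4, 10, 4].
Step 2: syndromes of r = [5, 10, 6, 0, 2] (all sums mod 11).
  S_0 = Σ v_i r_i = 5·5 + 10·10 + 4·6 + 10·0 + 4·2 = 157 ≡ 3.
  S_1 = Σ v_i α_i r_i = 5·1·5 + 10·5·10 + 4·10·6 + 10·8·0 + 4·3·2 = 789 ≡ 8.
  α_i^2 mod 11 = [1, 3, 1, 9, 9].
  S_2 = Σ v_i α_i^2 r_i = 5·1·5 + 10·3·10 + 4·1·6 + 10·9·0 + 4·9·2 = 421 ≡ 3.
  S = (3, 8, 3) ≠ 0, so r is not a codeword (an error is present).
Step 3: locate the error. For a single error e at position i, S_ℓ = v_i·e·α_i^ℓ, so α_err = S_1/S_0.
  S_0^{−1} = 3^{−1} = 4 (mod 11), so α_err = 8·4 = 32 ≡ 10 = α_3. Error position i = 3.
  Consistency check: S_2/S_1 = 3·7 = 21 ≡ 10 = α_err ✓ (single-error assumption holds).
Step 4: error magnitude e = S_0/v_3 = S_0·∏_{j≠3}(α_3 − α_j) = 3·3 = 9 ≡ 9 (mod 11).
Step 5: correct position 3: c_3 = r_3 − e = 6 − 9 ≡ 8 (mod 11). Hence c = [5, 10, 8, 0, 2].
  Check: interpolating c through the α_i gives m(x) = 1 + 4·x (degree < 2) with m(α_i) = c_i for every i, so c is indeed a codeword.


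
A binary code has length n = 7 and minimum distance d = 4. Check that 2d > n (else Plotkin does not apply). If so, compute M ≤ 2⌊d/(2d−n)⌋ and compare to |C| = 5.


Plotkin bound M ≤ 8; given |C| = 5 ≤ bound (satisfied).

Check applicability: 2d = 8, n = 7.
2d − n = 1 > 0, so Plotkin applies.
Compute d/(2d−n) = 4/1 ≈ 4.0000.
⌊d/(2d−n)⌋ = 4.
Plotkin bound: M ≤ 2·4 = 8.
Given |C| = 5, check: satisfied.
This |C| is below the Plotkin bound.


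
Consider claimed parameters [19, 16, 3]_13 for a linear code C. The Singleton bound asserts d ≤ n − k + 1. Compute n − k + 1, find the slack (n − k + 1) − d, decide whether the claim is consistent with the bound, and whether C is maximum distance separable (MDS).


Singleton RHS = n − k + 1 = 4, slack = 1, bound satisfied, not MDS.

Singleton bound: d ≤ n − k + 1.
Here n = 19, k = 16, so n − k + 1 = 4.
Given d = 3, check d ≤ 4: YES.
Slack = (n − k + 1) − d = 1.
The code is NOT MDS (slack = 1 > 0).
Description: the claimed parameters are [19, 16, 3]_13; such a code would be non-MDS.


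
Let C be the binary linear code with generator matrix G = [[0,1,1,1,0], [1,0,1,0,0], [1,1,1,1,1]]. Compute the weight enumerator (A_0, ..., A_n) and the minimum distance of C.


Weight distribution: A_0 = 1, A_2 = 3, A_3 = 3, A_5 = 1. Minimum distance d = 2.

Enumerate all 2^3 = 8 messages m ∈ F_2^3.
For each, compute codeword c = mG in F_2^5, then tally its weight.
  m = 000 → c = 00000, weight = 0.
  m = 100 → c = 01110, weight = 3.
  m = 010 → c = 10100, weight = 2.
  m = 110 → c = 11010, weight = 3.
  m = 001 → c = 11111, weight = 5.
  m = 101 → c = 10001, weight = 2.
  m = 011 → c = 01011, weight = 3.
  m = 111 → c = 00101, weight = 2.
Tally weights:
  weight 0: 1 codewords.
  weight 2: 3 codewords.
  weight 3: 3 codewords.
  weight 5: 1 codewords.
Minimum distance d = smallest w > 0 with A_w > 0 = 2.
Sanity: Σ A_w = 8 = 2^3 = 8 ✓.


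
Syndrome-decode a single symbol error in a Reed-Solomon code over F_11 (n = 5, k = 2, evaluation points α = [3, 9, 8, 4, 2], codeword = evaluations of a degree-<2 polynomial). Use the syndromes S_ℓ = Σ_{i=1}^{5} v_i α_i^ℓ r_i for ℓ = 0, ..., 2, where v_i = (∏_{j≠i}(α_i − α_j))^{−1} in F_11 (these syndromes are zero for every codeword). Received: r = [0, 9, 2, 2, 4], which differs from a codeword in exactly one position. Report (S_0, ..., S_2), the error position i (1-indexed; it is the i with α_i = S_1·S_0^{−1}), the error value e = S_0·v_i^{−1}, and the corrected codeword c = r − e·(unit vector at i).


S = (4, 5, 9), error at position 4, error magnitude e = 6, c = [0, 9, 2, 7, 4].

Step 1: column multipliers v_i = (∏_{j≠i}(α_i − α_j))^{−1} mod 11.
  i = 1 (α = 3): (3−9)(3−8)(3−4)(3−2) = (−6)·(−5)·(−1)·1 = −30 ≡ 3, so v_1 = 3^{−1} = 4 (mod 11).
  i = 2 (α = 9): (9−3)(9−8)(9−4)(9−2) = 6·1·5·7 = 210 ≡ 1, so v_2 = 1^{−1} = 1 (mod 11).
  i = 3 (α = 8): (8−3)(8−9)(8−4)(8−2) = 5·(−1)·4·6 = −120 ≡ 1, so v_3 = 1^{−1} = 1 (mod 11).
  i = 4 (α = 4): (4−3)(4−9)(4−8)(4−2) = 1·(−5)·(−4)·2 = 40 ≡ 7, so v_4 = 7^{−1} = 8 (mod 11).
  i = 5 (α = 2): (2−3)(2−9)(2−8)(2−4) = (−1)·(−7)·(−6)·(−2) = 84 ≡ 7, so v_5 = 7^{−1} = 8 (mod 11).
  v = [4, 1, 1, 8, 8].
Step 2: syndromes of r = [0, 9, 2, 2, 4] (all sums mod 11).
  S_0 = Σ v_i r_i = 4·0 + 1·9 + 1·2 + 8·2 + 8·4 = 59 ≡ 4.
  S_1 = Σ v_i α_i r_i = 4·3·0 + 1·9·9 + 1·8·2 + 8·4·2 + 8·2·4 = 225 ≡ 5.
  α_i^2 mod 11 = [9, 4, 9, 5, 4].
  S_2 = Σ v_i α_i^2 r_i = 4·9·0 + 1·4·9 + 1·9·2 + 8·5·2 + 8·4·4 = 262 ≡ 9.
  S = (4, 5, 9) ≠ 0, so r is not a codeword (an error is present).
Step 3: locate the error. For a single error e at position i, S_ℓ = v_i·e·α_i^ℓ, so α_err = S_1/S_0.
  S_0^{−1} = 4^{−1} = 3 (mod 11), so α_err = 5·3 = 15 ≡ 4 = α_4. Error position i = 4.
  Consistency check: S_2/S_1 = 9·9 = 81 ≡ 4 = α_err ✓ (single-error assumption holds).
Step 4: error magnitude e = S_0/v_4 = S_0·∏_{j≠4}(α_4 − α_j) = 4·7 = 28 ≡ 6 (mod 11).
Step 5: correct position 4: c_4 = r_4 − e = 2 − 6 ≡ 7 (mod 11). Hence c = [0, 9, 2, 7, 4].
  Check: interpolating c through the α_i gives m(x) = 1 + 7·x (degree < 2) with m(α_i) = c_i for every i, so c is indeed a codeword.


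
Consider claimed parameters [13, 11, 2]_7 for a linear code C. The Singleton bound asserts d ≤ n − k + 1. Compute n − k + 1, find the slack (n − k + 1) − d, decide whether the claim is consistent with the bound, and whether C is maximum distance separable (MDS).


Singleton RHS = n − k + 1 = 3, slack = 1, bound satisfied, not MDS.

Singleton bound: d ≤ n − k + 1.
Here n = 13, k = 11, so n − k + 1 = 3.
Given d = 2, check d ≤ 3: YES.
Slack = (n − k + 1) − d = 1.
The code is NOT MDS (slack = 1 > 0).
Description: the claimed parameters are [13, 11, 2]_7; such a code would be non-MDS.


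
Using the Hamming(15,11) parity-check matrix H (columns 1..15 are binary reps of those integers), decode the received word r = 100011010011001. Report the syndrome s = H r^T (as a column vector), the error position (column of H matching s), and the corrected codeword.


s = (0, 0, 1, 0)^T, error position = 2, corrected codeword c = 110011010011001

Compute s = H r^T mod 2 one row at a time:
  s_1 = 1 + 0 + 0 + 1 + 1 + 0 + 0 + 1 = 4 ≡ 0 (mod 2).
  s_2 = 0 + 1 + 1 + 0 + 1 + 0 + 0 + 1 = 4 ≡ 0 (mod 2).
  s_3 = 0 + 0 + 1 + 0 + 0 + 1 + 0 + 1 = 3 ≡ 1 (mod 2).
  s_4 = 1 + 0 + 1 + 0 + 0 + 1 + 0 + 1 = 4 ≡ 0 (mod 2).
s = (0, 0, 1, 0)^T — this equals column 2 of H (binary 0010), so error is at position 2.
Correct: flip bit 2 of r = 100011010011001 to get c = 110011010011001.


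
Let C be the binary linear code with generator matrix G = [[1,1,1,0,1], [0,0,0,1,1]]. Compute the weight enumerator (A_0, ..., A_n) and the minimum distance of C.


Weight distribution: A_0 = 1, A_2 = 1, A_4 = 2. Minimum distance d = 2.

Enumerate all 2^2 = 4 messages m ∈ F_2^2.
For each, compute codeword c = mG in F_2^5, then tally its weight.
  m = 00 → c = 00000, weight = 0.
  m = 10 → c = 11101, weight = 4.
  m = 01 → c = 00011, weight = 2.
  m = 11 → c = 11110, weight = 4.
Tally weights:
  weight 0: 1 codewords.
  weight 2: 1 codewords.
  weight 4: 2 codewords.
Minimum distance d = smallest w > 0 with A_w > 0 = 2.
Sanity: Σ A_w = 4 = 2^2 = 4 ✓.
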